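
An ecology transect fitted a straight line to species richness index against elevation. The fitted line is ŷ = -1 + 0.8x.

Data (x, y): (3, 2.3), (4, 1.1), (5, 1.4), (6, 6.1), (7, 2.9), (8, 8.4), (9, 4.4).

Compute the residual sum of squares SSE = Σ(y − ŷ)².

x=3: ŷ = -1 + 0.8·3 = 1.4; e = 2.3 − 1.4 = 0.9
x=4: ŷ = -1 + 0.8·4 = 2.2; e = 1.1 − 2.2 = -1.1
x=5: ŷ = -1 + 0.8·5 = 3; e = 1.4 − 3 = -1.6
x=6: ŷ = -1 + 0.8·6 = 3.8; e = 6.1 − 3.8 = 2.3
x=7: ŷ = -1 + 0.8·7 = 4.6; e = 2.9 − 4.6 = -1.7
x=8: ŷ = -1 + 0.8·8 = 5.4; e = 8.4 − 5.4 = 3
x=9: ŷ = -1 + 0.8·9 = 6.2; e = 4.4 − 6.2 = -1.8
SSE = 0.81 + 1.21 + 2.56 + 5.29 + 2.89 + 9 + 3.24 = 25

SSE = 25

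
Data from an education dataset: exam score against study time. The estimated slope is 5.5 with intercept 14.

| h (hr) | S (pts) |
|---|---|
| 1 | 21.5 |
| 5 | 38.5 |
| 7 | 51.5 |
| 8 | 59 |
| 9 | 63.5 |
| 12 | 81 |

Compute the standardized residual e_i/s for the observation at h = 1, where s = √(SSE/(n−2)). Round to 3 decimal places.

1.000

h=1: Ŝ = 14 + 5.5·1 = 19.5; e = 21.5 − 19.5 = 2
h=5: Ŝ = 14 + 5.5·5 = 41.5; e = 38.5 − 41.5 = -3
h=7: Ŝ = 14 + 5.5·7 = 52.5; e = 51.5 − 52.5 = -1
h=8: Ŝ = 14 + 5.5·8 = 58; e = 59 − 58 = 1
h=9: Ŝ = 14 + 5.5·9 = 63.5; e = 63.5 − 63.5 = 0
h=12: Ŝ = 14 + 5.5·12 = 80; e = 81 − 80 = 1
SSE = 4 + 9 + 1 + 1 + 0 + 1 = 16
s = √(16/4) = 2
e/s = 2 / 2 = 1.000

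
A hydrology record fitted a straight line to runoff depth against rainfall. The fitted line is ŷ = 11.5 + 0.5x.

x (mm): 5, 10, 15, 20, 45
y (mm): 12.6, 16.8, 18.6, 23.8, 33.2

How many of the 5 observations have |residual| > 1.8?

x=5: ŷ = 11.5 + 0.5·5 = 14; r = 12.6 − 14 = -1.4
x=10: ŷ = 11.5 + 0.5·10 = 16.5; r = 16.8 − 16.5 = 0.3
x=15: ŷ = 11.5 + 0.5·15 = 19; r = 18.6 − 19 = -0.4
x=20: ŷ = 11.5 + 0.5·20 = 21.5; r = 23.8 − 21.5 = 2.3
x=45: ŷ = 11.5 + 0.5·45 = 34; r = 33.2 − 34 = -0.8
|r| > 1.8: x=20 (|r|=2.3) → 1

1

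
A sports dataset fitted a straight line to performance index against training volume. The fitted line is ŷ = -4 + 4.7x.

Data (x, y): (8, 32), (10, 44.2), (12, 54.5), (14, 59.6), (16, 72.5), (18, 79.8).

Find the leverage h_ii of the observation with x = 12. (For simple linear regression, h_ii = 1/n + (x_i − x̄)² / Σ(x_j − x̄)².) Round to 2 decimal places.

x̄ = (8 + 10 + 12 + 14 + 16 + 18)/6 = 13
Σ(x − x̄)² = 25 + 9 + 1 + 1 + 9 + 25 = 70
h = 1/6 + (-1)²/70 = 0.166667 + 0.0142857 = 0.18

h = 0.18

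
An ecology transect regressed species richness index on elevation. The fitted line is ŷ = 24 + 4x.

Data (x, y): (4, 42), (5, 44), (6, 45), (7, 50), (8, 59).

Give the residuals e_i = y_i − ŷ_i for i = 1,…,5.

2, 0, -3, -2, 3

x=4: ŷ = 24 + 4·4 = 40; e = 42 − 40 = 2
x=5: ŷ = 24 + 4·5 = 44; e = 44 − 44 = 0
x=6: ŷ = 24 + 4·6 = 48; e = 45 − 48 = -3
x=7: ŷ = 24 + 4·7 = 52; e = 50 − 52 = -2
x=8: ŷ = 24 + 4·8 = 56; e = 59 − 56 = 3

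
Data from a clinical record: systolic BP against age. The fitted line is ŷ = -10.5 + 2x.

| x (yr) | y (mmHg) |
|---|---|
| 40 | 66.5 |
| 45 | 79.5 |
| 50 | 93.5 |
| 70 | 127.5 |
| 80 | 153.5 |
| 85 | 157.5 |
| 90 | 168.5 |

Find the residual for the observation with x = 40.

e = -3

ŷ = -10.5 + 2·40 = 69.5
e = 66.5 − 69.5 = -3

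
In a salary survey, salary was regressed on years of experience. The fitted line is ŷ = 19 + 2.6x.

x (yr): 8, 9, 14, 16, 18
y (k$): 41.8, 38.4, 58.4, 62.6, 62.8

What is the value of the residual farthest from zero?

x=8: ŷ = 19 + 2.6·8 = 39.8; e = 41.8 − 39.8 = 2
x=9: ŷ = 19 + 2.6·9 = 42.4; e = 38.4 − 42.4 = -4
x=14: ŷ = 19 + 2.6·14 = 55.4; e = 58.4 − 55.4 = 3
x=16: ŷ = 19 + 2.6·16 = 60.6; e = 62.6 − 60.6 = 2
x=18: ŷ = 19 + 2.6·18 = 65.8; e = 62.8 − 65.8 = -3
Largest |e| is 4 at x = 9, residual -4.

e = -4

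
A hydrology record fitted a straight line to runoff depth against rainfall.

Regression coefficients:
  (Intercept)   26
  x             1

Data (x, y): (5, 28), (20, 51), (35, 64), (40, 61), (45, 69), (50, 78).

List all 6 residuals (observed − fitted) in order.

-3, 5, 3, -5, -2, 2

x=5: ŷ = 26 + 5 = 31; r = 28 − 31 = -3
x=20: ŷ = 26 + 20 = 46; r = 51 − 46 = 5
x=35: ŷ = 26 + 35 = 61; r = 64 − 61 = 3
x=40: ŷ = 26 + 40 = 66; r = 61 − 66 = -5
x=45: ŷ = 26 + 45 = 71; r = 69 − 71 = -2
x=50: ŷ = 26 + 50 = 76; r = 78 − 76 = 2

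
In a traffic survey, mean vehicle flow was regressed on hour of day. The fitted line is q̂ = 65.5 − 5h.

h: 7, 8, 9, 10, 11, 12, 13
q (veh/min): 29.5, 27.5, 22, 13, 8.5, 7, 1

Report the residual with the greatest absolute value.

r = -2.5

h=7: q̂ = 65.5 − 5·7 = 30.5; r = 29.5 − 30.5 = -1
h=8: q̂ = 65.5 − 5·8 = 25.5; r = 27.5 − 25.5 = 2
h=9: q̂ = 65.5 − 5·9 = 20.5; r = 22 − 20.5 = 1.5
h=10: q̂ = 65.5 − 5·10 = 15.5; r = 13 − 15.5 = -2.5
h=11: q̂ = 65.5 − 5·11 = 10.5; r = 8.5 − 10.5 = -2
h=12: q̂ = 65.5 − 5·12 = 5.5; r = 7 − 5.5 = 1.5
h=13: q̂ = 65.5 − 5·13 = 0.5; r = 1 − 0.5 = 0.5
Largest |r| is 2.5 at h = 10, residual -2.5.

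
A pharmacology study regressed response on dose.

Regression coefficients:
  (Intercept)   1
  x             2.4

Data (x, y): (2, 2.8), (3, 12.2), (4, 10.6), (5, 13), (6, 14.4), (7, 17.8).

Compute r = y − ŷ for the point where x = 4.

ŷ = 1 + 2.4·4 = 10.6
r = 10.6 − 10.6 = 0

r = 0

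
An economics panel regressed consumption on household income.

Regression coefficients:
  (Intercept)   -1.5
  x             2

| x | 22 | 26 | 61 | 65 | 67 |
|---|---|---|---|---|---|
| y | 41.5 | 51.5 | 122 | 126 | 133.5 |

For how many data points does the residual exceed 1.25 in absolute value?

2

x=22: ŷ = -1.5 + 2·22 = 42.5; e = 41.5 − 42.5 = -1
x=26: ŷ = -1.5 + 2·26 = 50.5; e = 51.5 − 50.5 = 1
x=61: ŷ = -1.5 + 2·61 = 120.5; e = 122 − 120.5 = 1.5
x=65: ŷ = -1.5 + 2·65 = 128.5; e = 126 − 128.5 = -2.5
x=67: ŷ = -1.5 + 2·67 = 132.5; e = 133.5 − 132.5 = 1
|e| > 1.25: x=61 (|e|=1.5), x=65 (|e|=2.5) → 2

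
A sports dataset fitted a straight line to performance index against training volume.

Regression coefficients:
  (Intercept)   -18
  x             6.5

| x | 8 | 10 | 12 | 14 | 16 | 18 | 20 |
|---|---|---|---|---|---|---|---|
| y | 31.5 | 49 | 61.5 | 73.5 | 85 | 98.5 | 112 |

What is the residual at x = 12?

ŷ = -18 + 6.5·12 = 60
r = 61.5 − 60 = 1.5

r = 1.5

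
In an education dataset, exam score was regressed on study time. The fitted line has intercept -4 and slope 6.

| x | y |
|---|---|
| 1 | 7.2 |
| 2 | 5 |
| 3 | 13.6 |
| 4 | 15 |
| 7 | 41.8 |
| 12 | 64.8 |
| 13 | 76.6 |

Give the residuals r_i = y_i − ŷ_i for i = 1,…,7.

5.2, -3, -0.4, -5, 3.8, -3.2, 2.6

x=1: ŷ = -4 + 6·1 = 2; r = 7.2 − 2 = 5.2
x=2: ŷ = -4 + 6·2 = 8; r = 5 − 8 = -3
x=3: ŷ = -4 + 6·3 = 14; r = 13.6 − 14 = -0.4
x=4: ŷ = -4 + 6·4 = 20; r = 15 − 20 = -5
x=7: ŷ = -4 + 6·7 = 38; r = 41.8 − 38 = 3.8
x=12: ŷ = -4 + 6·12 = 68; r = 64.8 − 68 = -3.2
x=13: ŷ = -4 + 6·13 = 74; r = 76.6 − 74 = 2.6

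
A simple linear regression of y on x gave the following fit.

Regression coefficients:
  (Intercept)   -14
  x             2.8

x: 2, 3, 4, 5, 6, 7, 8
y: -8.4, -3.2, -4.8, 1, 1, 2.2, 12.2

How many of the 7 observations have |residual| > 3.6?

x=2: ŷ = -14 + 2.8·2 = -8.4; r = -8.4 − (-8.4) = 0
x=3: ŷ = -14 + 2.8·3 = -5.6; r = -3.2 − (-5.6) = 2.4
x=4: ŷ = -14 + 2.8·4 = -2.8; r = -4.8 − (-2.8) = -2
x=5: ŷ = -14 + 2.8·5 = 0; r = 1 − 0 = 1
x=6: ŷ = -14 + 2.8·6 = 2.8; r = 1 − 2.8 = -1.8
x=7: ŷ = -14 + 2.8·7 = 5.6; r = 2.2 − 5.6 = -3.4
x=8: ŷ = -14 + 2.8·8 = 8.4; r = 12.2 − 8.4 = 3.8
|r| > 3.6: x=8 (|r|=3.8) → 1

1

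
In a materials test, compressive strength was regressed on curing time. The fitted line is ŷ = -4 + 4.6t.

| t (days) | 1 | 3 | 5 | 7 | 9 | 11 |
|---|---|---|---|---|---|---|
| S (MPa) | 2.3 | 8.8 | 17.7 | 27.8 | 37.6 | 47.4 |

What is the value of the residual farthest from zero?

e = 1.7

t=1: ŷ = -4 + 4.6·1 = 0.6; e = 2.3 − 0.6 = 1.7
t=3: ŷ = -4 + 4.6·3 = 9.8; e = 8.8 − 9.8 = -1
t=5: ŷ = -4 + 4.6·5 = 19; e = 17.7 − 19 = -1.3
t=7: ŷ = -4 + 4.6·7 = 28.2; e = 27.8 − 28.2 = -0.4
t=9: ŷ = -4 + 4.6·9 = 37.4; e = 37.6 − 37.4 = 0.2
t=11: ŷ = -4 + 4.6·11 = 46.6; e = 47.4 − 46.6 = 0.8
Largest |e| is 1.7 at t = 1, residual 1.7.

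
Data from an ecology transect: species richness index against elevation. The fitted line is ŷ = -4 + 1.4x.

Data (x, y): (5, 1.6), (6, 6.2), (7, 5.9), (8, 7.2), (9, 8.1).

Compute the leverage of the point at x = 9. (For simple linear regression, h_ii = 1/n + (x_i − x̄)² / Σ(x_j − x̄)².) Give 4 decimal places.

x̄ = (5 + 6 + 7 + 8 + 9)/5 = 7
Σ(x − x̄)² = 4 + 1 + 0 + 1 + 4 = 10
h = 1/5 + (2)²/10 = 0.2 + 0.4 = 0.6000

h = 0.6000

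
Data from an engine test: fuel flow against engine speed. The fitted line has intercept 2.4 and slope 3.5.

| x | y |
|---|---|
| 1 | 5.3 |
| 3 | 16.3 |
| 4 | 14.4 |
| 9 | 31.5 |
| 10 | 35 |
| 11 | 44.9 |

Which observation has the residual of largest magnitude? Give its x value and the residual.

x = 11, e = 4

x=1: ŷ = 2.4 + 3.5·1 = 5.9; e = 5.3 − 5.9 = -0.6
x=3: ŷ = 2.4 + 3.5·3 = 12.9; e = 16.3 − 12.9 = 3.4
x=4: ŷ = 2.4 + 3.5·4 = 16.4; e = 14.4 − 16.4 = -2
x=9: ŷ = 2.4 + 3.5·9 = 33.9; e = 31.5 − 33.9 = -2.4
x=10: ŷ = 2.4 + 3.5·10 = 37.4; e = 35 − 37.4 = -2.4
x=11: ŷ = 2.4 + 3.5·11 = 40.9; e = 44.9 − 40.9 = 4
Largest |e| is 4 at x = 11, residual 4.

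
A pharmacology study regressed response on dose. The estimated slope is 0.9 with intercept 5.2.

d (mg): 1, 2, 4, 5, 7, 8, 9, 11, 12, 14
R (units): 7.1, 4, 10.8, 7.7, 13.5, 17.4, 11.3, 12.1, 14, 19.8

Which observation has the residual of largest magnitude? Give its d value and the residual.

d = 8, e = 5

d=1: R̂ = 5.2 + 0.9·1 = 6.1; e = 7.1 − 6.1 = 1
d=2: R̂ = 5.2 + 0.9·2 = 7; e = 4 − 7 = -3
d=4: R̂ = 5.2 + 0.9·4 = 8.8; e = 10.8 − 8.8 = 2
d=5: R̂ = 5.2 + 0.9·5 = 9.7; e = 7.7 − 9.7 = -2
d=7: R̂ = 5.2 + 0.9·7 = 11.5; e = 13.5 − 11.5 = 2
d=8: R̂ = 5.2 + 0.9·8 = 12.4; e = 17.4 − 12.4 = 5
d=9: R̂ = 5.2 + 0.9·9 = 13.3; e = 11.3 − 13.3 = -2
d=11: R̂ = 5.2 + 0.9·11 = 15.1; e = 12.1 − 15.1 = -3
d=12: R̂ = 5.2 + 0.9·12 = 16; e = 14 − 16 = -2
d=14: R̂ = 5.2 + 0.9·14 = 17.8; e = 19.8 − 17.8 = 2
Largest |e| is 5 at d = 8, residual 5.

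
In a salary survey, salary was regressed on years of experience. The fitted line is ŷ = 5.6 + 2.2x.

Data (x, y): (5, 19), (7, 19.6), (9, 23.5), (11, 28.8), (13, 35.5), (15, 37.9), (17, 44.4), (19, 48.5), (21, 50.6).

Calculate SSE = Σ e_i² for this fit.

SSE = 19.12

x=5: ŷ = 5.6 + 2.2·5 = 16.6; e = 19 − 16.6 = 2.4
x=7: ŷ = 5.6 + 2.2·7 = 21; e = 19.6 − 21 = -1.4
x=9: ŷ = 5.6 + 2.2·9 = 25.4; e = 23.5 − 25.4 = -1.9
x=11: ŷ = 5.6 + 2.2·11 = 29.8; e = 28.8 − 29.8 = -1
x=13: ŷ = 5.6 + 2.2·13 = 34.2; e = 35.5 − 34.2 = 1.3
x=15: ŷ = 5.6 + 2.2·15 = 38.6; e = 37.9 − 38.6 = -0.7
x=17: ŷ = 5.6 + 2.2·17 = 43; e = 44.4 − 43 = 1.4
x=19: ŷ = 5.6 + 2.2·19 = 47.4; e = 48.5 − 47.4 = 1.1
x=21: ŷ = 5.6 + 2.2·21 = 51.8; e = 50.6 − 51.8 = -1.2
SSE = 5.76 + 1.96 + 3.61 + 1 + 1.69 + 0.49 + 1.96 + 1.21 + 1.44 = 19.12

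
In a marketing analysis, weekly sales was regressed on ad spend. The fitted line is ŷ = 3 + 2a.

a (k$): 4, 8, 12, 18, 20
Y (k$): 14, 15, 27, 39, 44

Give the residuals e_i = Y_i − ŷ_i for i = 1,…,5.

3, -4, 0, 0, 1

a=4: ŷ = 3 + 2·4 = 11; e = 14 − 11 = 3
a=8: ŷ = 3 + 2·8 = 19; e = 15 − 19 = -4
a=12: ŷ = 3 + 2·12 = 27; e = 27 − 27 = 0
a=18: ŷ = 3 + 2·18 = 39; e = 39 − 39 = 0
a=20: ŷ = 3 + 2·20 = 43; e = 44 − 43 = 1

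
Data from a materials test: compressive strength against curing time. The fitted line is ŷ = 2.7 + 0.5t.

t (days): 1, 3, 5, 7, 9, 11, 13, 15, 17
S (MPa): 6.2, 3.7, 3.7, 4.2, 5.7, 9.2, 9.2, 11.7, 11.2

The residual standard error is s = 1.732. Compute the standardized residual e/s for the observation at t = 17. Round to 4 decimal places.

0.0000

ŷ = 2.7 + 0.5·17 = 11.2
e = 11.2 − 11.2 = 0
e/s = 0 / 1.732 = 0.0000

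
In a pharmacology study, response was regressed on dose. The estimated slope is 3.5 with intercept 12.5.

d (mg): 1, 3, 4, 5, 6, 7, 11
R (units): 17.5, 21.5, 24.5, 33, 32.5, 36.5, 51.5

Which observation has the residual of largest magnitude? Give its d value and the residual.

d=1: R̂ = 12.5 + 3.5·1 = 16; e = 17.5 − 16 = 1.5
d=3: R̂ = 12.5 + 3.5·3 = 23; e = 21.5 − 23 = -1.5
d=4: R̂ = 12.5 + 3.5·4 = 26.5; e = 24.5 − 26.5 = -2
d=5: R̂ = 12.5 + 3.5·5 = 30; e = 33 − 30 = 3
d=6: R̂ = 12.5 + 3.5·6 = 33.5; e = 32.5 − 33.5 = -1
d=7: R̂ = 12.5 + 3.5·7 = 37; e = 36.5 − 37 = -0.5
d=11: R̂ = 12.5 + 3.5·11 = 51; e = 51.5 − 51 = 0.5
Largest |e| is 3 at d = 5, residual 3.

d = 5, e = 3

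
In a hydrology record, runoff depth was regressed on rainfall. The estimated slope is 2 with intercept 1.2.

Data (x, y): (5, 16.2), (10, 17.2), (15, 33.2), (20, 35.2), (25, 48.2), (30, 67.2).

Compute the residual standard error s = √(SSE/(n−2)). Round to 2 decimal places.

x=5: ŷ = 1.2 + 2·5 = 11.2; e = 16.2 − 11.2 = 5
x=10: ŷ = 1.2 + 2·10 = 21.2; e = 17.2 − 21.2 = -4
x=15: ŷ = 1.2 + 2·15 = 31.2; e = 33.2 − 31.2 = 2
x=20: ŷ = 1.2 + 2·20 = 41.2; e = 35.2 − 41.2 = -6
x=25: ŷ = 1.2 + 2·25 = 51.2; e = 48.2 − 51.2 = -3
x=30: ŷ = 1.2 + 2·30 = 61.2; e = 67.2 − 61.2 = 6
SSE = 25 + 16 + 4 + 36 + 9 + 36 = 126
s = √(126/4) = √31.5 ≈ 5.61

s = 5.61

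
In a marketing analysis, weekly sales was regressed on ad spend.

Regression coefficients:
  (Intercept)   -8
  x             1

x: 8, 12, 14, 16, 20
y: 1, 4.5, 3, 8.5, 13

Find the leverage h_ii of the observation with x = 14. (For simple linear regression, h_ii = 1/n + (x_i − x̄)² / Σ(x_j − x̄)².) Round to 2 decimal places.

h = 0.20

x̄ = (8 + 12 + 14 + 16 + 20)/5 = 14
Σ(x − x̄)² = 36 + 4 + 0 + 4 + 36 = 80
h = 1/5 + (0)²/80 = 0.2 + 0 = 0.20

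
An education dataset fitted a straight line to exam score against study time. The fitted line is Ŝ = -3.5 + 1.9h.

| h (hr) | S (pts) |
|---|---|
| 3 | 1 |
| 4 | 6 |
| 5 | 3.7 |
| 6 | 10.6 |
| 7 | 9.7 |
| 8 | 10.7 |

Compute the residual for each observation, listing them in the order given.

-1.2, 1.9, -2.3, 2.7, -0.1, -1

h=3: Ŝ = -3.5 + 1.9·3 = 2.2; r = 1 − 2.2 = -1.2
h=4: Ŝ = -3.5 + 1.9·4 = 4.1; r = 6 − 4.1 = 1.9
h=5: Ŝ = -3.5 + 1.9·5 = 6; r = 3.7 − 6 = -2.3
h=6: Ŝ = -3.5 + 1.9·6 = 7.9; r = 10.6 − 7.9 = 2.7
h=7: Ŝ = -3.5 + 1.9·7 = 9.8; r = 9.7 − 9.8 = -0.1
h=8: Ŝ = -3.5 + 1.9·8 = 11.7; r = 10.7 − 11.7 = -1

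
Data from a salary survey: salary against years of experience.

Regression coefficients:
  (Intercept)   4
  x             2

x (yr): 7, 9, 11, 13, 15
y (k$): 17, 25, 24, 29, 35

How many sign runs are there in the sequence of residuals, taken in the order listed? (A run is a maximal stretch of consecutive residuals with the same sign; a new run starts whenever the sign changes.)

x=7: ŷ = 4 + 2·7 = 18; e = 17 − 18 = -1
x=9: ŷ = 4 + 2·9 = 22; e = 25 − 22 = 3
x=11: ŷ = 4 + 2·11 = 26; e = 24 − 26 = -2
x=13: ŷ = 4 + 2·13 = 30; e = 29 − 30 = -1
x=15: ŷ = 4 + 2·15 = 34; e = 35 − 34 = 1
Signs: − + − − +
Runs: −×1, +×1, −×2, +×1 → 4

4 runs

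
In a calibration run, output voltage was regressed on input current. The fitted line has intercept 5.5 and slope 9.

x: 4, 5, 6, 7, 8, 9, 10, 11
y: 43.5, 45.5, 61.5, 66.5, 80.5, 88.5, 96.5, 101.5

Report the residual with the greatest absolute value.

r = -5

x=4: ŷ = 5.5 + 9·4 = 41.5; r = 43.5 − 41.5 = 2
x=5: ŷ = 5.5 + 9·5 = 50.5; r = 45.5 − 50.5 = -5
x=6: ŷ = 5.5 + 9·6 = 59.5; r = 61.5 − 59.5 = 2
x=7: ŷ = 5.5 + 9·7 = 68.5; r = 66.5 − 68.5 = -2
x=8: ŷ = 5.5 + 9·8 = 77.5; r = 80.5 − 77.5 = 3
x=9: ŷ = 5.5 + 9·9 = 86.5; r = 88.5 − 86.5 = 2
x=10: ŷ = 5.5 + 9·10 = 95.5; r = 96.5 − 95.5 = 1
x=11: ŷ = 5.5 + 9·11 = 104.5; r = 101.5 − 104.5 = -3
Largest |r| is 5 at x = 5, residual -5.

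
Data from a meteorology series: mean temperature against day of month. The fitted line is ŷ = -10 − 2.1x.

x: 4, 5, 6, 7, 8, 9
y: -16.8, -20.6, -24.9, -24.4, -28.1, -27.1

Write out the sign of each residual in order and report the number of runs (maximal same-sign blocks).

x=4: ŷ = -10 − 2.1·4 = -18.4; r = -16.8 − (-18.4) = 1.6
x=5: ŷ = -10 − 2.1·5 = -20.5; r = -20.6 − (-20.5) = -0.1
x=6: ŷ = -10 − 2.1·6 = -22.6; r = -24.9 − (-22.6) = -2.3
x=7: ŷ = -10 − 2.1·7 = -24.7; r = -24.4 − (-24.7) = 0.3
x=8: ŷ = -10 − 2.1·8 = -26.8; r = -28.1 − (-26.8) = -1.3
x=9: ŷ = -10 − 2.1·9 = -28.9; r = -27.1 − (-28.9) = 1.8
Signs: + − − + − +
Runs: +×1, −×2, +×1, −×1, +×1 → 5

5 runs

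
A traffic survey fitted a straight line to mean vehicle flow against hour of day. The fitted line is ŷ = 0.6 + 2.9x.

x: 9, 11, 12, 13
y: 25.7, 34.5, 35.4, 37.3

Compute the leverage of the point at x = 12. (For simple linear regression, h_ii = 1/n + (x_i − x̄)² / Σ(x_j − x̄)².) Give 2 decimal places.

x̄ = (9 + 11 + 12 + 13)/4 = 11.25
Σ(x − x̄)² = 5.0625 + 0.0625 + 0.5625 + 3.0625 = 8.75
h = 1/4 + (0.75)²/8.75 = 0.25 + 0.0642857 = 0.31

h = 0.31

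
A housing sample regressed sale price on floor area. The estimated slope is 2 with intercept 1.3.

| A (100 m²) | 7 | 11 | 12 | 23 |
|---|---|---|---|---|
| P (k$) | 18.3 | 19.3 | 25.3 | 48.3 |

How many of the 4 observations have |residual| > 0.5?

A=7: P̂ = 1.3 + 2·7 = 15.3; e = 18.3 − 15.3 = 3
A=11: P̂ = 1.3 + 2·11 = 23.3; e = 19.3 − 23.3 = -4
A=12: P̂ = 1.3 + 2·12 = 25.3; e = 25.3 − 25.3 = 0
A=23: P̂ = 1.3 + 2·23 = 47.3; e = 48.3 − 47.3 = 1
|e| > 0.5: A=7 (|e|=3), A=11 (|e|=4), A=23 (|e|=1) → 3

3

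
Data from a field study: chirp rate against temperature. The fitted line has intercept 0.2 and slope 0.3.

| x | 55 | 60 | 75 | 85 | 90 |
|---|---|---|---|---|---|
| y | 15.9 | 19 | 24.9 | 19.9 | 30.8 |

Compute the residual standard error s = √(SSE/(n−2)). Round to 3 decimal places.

x=55: ŷ = 0.2 + 0.3·55 = 16.7; r = 15.9 − 16.7 = -0.8
x=60: ŷ = 0.2 + 0.3·60 = 18.2; r = 19 − 18.2 = 0.8
x=75: ŷ = 0.2 + 0.3·75 = 22.7; r = 24.9 − 22.7 = 2.2
x=85: ŷ = 0.2 + 0.3·85 = 25.7; r = 19.9 − 25.7 = -5.8
x=90: ŷ = 0.2 + 0.3·90 = 27.2; r = 30.8 − 27.2 = 3.6
SSE = 0.64 + 0.64 + 4.84 + 33.64 + 12.96 = 52.72
s = √(52.72/3) = √17.5733 ≈ 4.192

s = 4.192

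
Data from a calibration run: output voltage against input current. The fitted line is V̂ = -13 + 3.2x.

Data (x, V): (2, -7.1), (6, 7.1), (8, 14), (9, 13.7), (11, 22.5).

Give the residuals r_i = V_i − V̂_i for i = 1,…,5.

x=2: V̂ = -13 + 3.2·2 = -6.6; r = -7.1 − (-6.6) = -0.5
x=6: V̂ = -13 + 3.2·6 = 6.2; r = 7.1 − 6.2 = 0.9
x=8: V̂ = -13 + 3.2·8 = 12.6; r = 14 − 12.6 = 1.4
x=9: V̂ = -13 + 3.2·9 = 15.8; r = 13.7 − 15.8 = -2.1
x=11: V̂ = -13 + 3.2·11 = 22.2; r = 22.5 − 22.2 = 0.3

-0.5, 0.9, 1.4, -2.1, 0.3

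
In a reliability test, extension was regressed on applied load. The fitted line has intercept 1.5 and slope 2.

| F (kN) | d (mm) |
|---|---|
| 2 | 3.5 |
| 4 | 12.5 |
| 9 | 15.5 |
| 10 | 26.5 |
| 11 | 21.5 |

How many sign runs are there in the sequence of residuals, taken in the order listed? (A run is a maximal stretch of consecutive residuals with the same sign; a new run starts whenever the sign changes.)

5 runs

F=2: ŷ = 1.5 + 2·2 = 5.5; r = 3.5 − 5.5 = -2
F=4: ŷ = 1.5 + 2·4 = 9.5; r = 12.5 − 9.5 = 3
F=9: ŷ = 1.5 + 2·9 = 19.5; r = 15.5 − 19.5 = -4
F=10: ŷ = 1.5 + 2·10 = 21.5; r = 26.5 − 21.5 = 5
F=11: ŷ = 1.5 + 2·11 = 23.5; r = 21.5 − 23.5 = -2
Signs: − + − + −
Runs: −×1, +×1, −×1, +×1, −×1 → 5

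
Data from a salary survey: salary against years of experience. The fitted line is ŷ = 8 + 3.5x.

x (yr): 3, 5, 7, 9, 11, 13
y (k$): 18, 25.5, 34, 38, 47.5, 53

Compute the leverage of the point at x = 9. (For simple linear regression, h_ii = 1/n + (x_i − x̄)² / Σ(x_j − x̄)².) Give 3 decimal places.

h = 0.181

x̄ = (3 + 5 + 7 + 9 + 11 + 13)/6 = 8
Σ(x − x̄)² = 25 + 9 + 1 + 1 + 9 + 25 = 70
h = 1/6 + (1)²/70 = 0.166667 + 0.0142857 = 0.181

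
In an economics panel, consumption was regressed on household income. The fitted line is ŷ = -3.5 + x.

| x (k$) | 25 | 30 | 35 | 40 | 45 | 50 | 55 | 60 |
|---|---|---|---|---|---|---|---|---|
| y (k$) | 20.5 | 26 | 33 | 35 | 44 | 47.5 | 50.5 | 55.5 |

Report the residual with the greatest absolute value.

x=25: ŷ = -3.5 + 25 = 21.5; r = 20.5 − 21.5 = -1
x=30: ŷ = -3.5 + 30 = 26.5; r = 26 − 26.5 = -0.5
x=35: ŷ = -3.5 + 35 = 31.5; r = 33 − 31.5 = 1.5
x=40: ŷ = -3.5 + 40 = 36.5; r = 35 − 36.5 = -1.5
x=45: ŷ = -3.5 + 45 = 41.5; r = 44 − 41.5 = 2.5
x=50: ŷ = -3.5 + 50 = 46.5; r = 47.5 − 46.5 = 1
x=55: ŷ = -3.5 + 55 = 51.5; r = 50.5 − 51.5 = -1
x=60: ŷ = -3.5 + 60 = 56.5; r = 55.5 − 56.5 = -1
Largest |r| is 2.5 at x = 45, residual 2.5.

r = 2.5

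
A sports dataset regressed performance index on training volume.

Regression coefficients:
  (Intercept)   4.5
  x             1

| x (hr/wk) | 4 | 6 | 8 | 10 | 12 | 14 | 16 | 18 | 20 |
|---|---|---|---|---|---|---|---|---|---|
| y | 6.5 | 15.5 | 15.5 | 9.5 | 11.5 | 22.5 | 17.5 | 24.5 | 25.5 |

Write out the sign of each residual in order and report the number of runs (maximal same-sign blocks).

x=4: ŷ = 4.5 + 4 = 8.5; e = 6.5 − 8.5 = -2
x=6: ŷ = 4.5 + 6 = 10.5; e = 15.5 − 10.5 = 5
x=8: ŷ = 4.5 + 8 = 12.5; e = 15.5 − 12.5 = 3
x=10: ŷ = 4.5 + 10 = 14.5; e = 9.5 − 14.5 = -5
x=12: ŷ = 4.5 + 12 = 16.5; e = 11.5 − 16.5 = -5
x=14: ŷ = 4.5 + 14 = 18.5; e = 22.5 − 18.5 = 4
x=16: ŷ = 4.5 + 16 = 20.5; e = 17.5 − 20.5 = -3
x=18: ŷ = 4.5 + 18 = 22.5; e = 24.5 − 22.5 = 2
x=20: ŷ = 4.5 + 20 = 24.5; e = 25.5 − 24.5 = 1
Signs: − + + − − + − + +
Runs: −×1, +×2, −×2, +×1, −×1, +×2 → 6

6 runs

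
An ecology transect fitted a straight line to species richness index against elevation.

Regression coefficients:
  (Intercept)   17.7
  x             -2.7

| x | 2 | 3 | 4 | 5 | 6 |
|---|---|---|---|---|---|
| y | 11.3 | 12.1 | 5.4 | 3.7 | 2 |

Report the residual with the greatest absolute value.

e = 2.5

x=2: ŷ = 17.7 − 2.7·2 = 12.3; e = 11.3 − 12.3 = -1
x=3: ŷ = 17.7 − 2.7·3 = 9.6; e = 12.1 − 9.6 = 2.5
x=4: ŷ = 17.7 − 2.7·4 = 6.9; e = 5.4 − 6.9 = -1.5
x=5: ŷ = 17.7 − 2.7·5 = 4.2; e = 3.7 − 4.2 = -0.5
x=6: ŷ = 17.7 − 2.7·6 = 1.5; e = 2 − 1.5 = 0.5
Largest |e| is 2.5 at x = 3, residual 2.5.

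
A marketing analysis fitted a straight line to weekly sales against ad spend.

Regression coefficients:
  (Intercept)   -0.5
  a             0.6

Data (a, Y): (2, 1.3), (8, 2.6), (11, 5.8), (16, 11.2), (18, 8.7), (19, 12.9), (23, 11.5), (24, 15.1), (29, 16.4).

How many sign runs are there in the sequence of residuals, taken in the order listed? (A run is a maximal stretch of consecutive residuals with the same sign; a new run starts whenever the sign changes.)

8 runs

a=2: Ŷ = -0.5 + 0.6·2 = 0.7; e = 1.3 − 0.7 = 0.6
a=8: Ŷ = -0.5 + 0.6·8 = 4.3; e = 2.6 − 4.3 = -1.7
a=11: Ŷ = -0.5 + 0.6·11 = 6.1; e = 5.8 − 6.1 = -0.3
a=16: Ŷ = -0.5 + 0.6·16 = 9.1; e = 11.2 − 9.1 = 2.1
a=18: Ŷ = -0.5 + 0.6·18 = 10.3; e = 8.7 − 10.3 = -1.6
a=19: Ŷ = -0.5 + 0.6·19 = 10.9; e = 12.9 − 10.9 = 2
a=23: Ŷ = -0.5 + 0.6·23 = 13.3; e = 11.5 − 13.3 = -1.8
a=24: Ŷ = -0.5 + 0.6·24 = 13.9; e = 15.1 − 13.9 = 1.2
a=29: Ŷ = -0.5 + 0.6·29 = 16.9; e = 16.4 − 16.9 = -0.5
Signs: + − − + − + − + −
Runs: +×1, −×2, +×1, −×1, +×1, −×1, +×1, −×1 → 8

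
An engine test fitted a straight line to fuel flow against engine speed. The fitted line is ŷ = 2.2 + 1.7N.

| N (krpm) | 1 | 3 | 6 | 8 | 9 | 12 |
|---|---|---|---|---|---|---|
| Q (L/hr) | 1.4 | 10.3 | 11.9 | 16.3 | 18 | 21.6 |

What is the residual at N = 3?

r = 3

ŷ = 2.2 + 1.7·3 = 7.3
r = 10.3 − 7.3 = 3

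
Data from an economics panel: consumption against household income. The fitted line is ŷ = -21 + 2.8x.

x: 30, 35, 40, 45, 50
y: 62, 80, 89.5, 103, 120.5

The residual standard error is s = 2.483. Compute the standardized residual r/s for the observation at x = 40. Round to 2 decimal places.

-0.60

ŷ = -21 + 2.8·40 = 91
r = 89.5 − 91 = -1.5
r/s = -1.5 / 2.483 = -0.60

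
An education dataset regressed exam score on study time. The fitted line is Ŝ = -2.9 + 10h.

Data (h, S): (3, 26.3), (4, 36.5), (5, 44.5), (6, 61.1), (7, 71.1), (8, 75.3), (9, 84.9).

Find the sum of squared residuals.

SSE = 47.84

h=3: Ŝ = -2.9 + 10·3 = 27.1; e = 26.3 − 27.1 = -0.8
h=4: Ŝ = -2.9 + 10·4 = 37.1; e = 36.5 − 37.1 = -0.6
h=5: Ŝ = -2.9 + 10·5 = 47.1; e = 44.5 − 47.1 = -2.6
h=6: Ŝ = -2.9 + 10·6 = 57.1; e = 61.1 − 57.1 = 4
h=7: Ŝ = -2.9 + 10·7 = 67.1; e = 71.1 − 67.1 = 4
h=8: Ŝ = -2.9 + 10·8 = 77.1; e = 75.3 − 77.1 = -1.8
h=9: Ŝ = -2.9 + 10·9 = 87.1; e = 84.9 − 87.1 = -2.2
SSE = 0.64 + 0.36 + 6.76 + 16 + 16 + 3.24 + 4.84 = 47.84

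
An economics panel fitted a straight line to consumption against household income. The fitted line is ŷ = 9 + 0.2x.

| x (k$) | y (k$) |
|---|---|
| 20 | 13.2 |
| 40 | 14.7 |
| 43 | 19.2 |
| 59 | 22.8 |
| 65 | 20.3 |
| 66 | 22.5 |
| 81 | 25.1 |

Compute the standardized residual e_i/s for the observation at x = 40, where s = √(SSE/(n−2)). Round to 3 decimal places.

-1.333

x=20: ŷ = 9 + 0.2·20 = 13; e = 13.2 − 13 = 0.2
x=40: ŷ = 9 + 0.2·40 = 17; e = 14.7 − 17 = -2.3
x=43: ŷ = 9 + 0.2·43 = 17.6; e = 19.2 − 17.6 = 1.6
x=59: ŷ = 9 + 0.2·59 = 20.8; e = 22.8 − 20.8 = 2
x=65: ŷ = 9 + 0.2·65 = 22; e = 20.3 − 22 = -1.7
x=66: ŷ = 9 + 0.2·66 = 22.2; e = 22.5 − 22.2 = 0.3
x=81: ŷ = 9 + 0.2·81 = 25.2; e = 25.1 − 25.2 = -0.1
SSE = 0.04 + 5.29 + 2.56 + 4 + 2.89 + 0.09 + 0.01 = 14.88
s = √(14.88/5) = 1.72511
e/s = -2.3 / 1.72511 = -1.333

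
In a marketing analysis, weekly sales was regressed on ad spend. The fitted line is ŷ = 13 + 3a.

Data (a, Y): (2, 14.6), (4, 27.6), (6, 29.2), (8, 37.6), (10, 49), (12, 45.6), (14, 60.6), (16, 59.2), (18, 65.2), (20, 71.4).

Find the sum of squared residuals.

SSE = 117.68

a=2: ŷ = 13 + 3·2 = 19; r = 14.6 − 19 = -4.4
a=4: ŷ = 13 + 3·4 = 25; r = 27.6 − 25 = 2.6
a=6: ŷ = 13 + 3·6 = 31; r = 29.2 − 31 = -1.8
a=8: ŷ = 13 + 3·8 = 37; r = 37.6 − 37 = 0.6
a=10: ŷ = 13 + 3·10 = 43; r = 49 − 43 = 6
a=12: ŷ = 13 + 3·12 = 49; r = 45.6 − 49 = -3.4
a=14: ŷ = 13 + 3·14 = 55; r = 60.6 − 55 = 5.6
a=16: ŷ = 13 + 3·16 = 61; r = 59.2 − 61 = -1.8
a=18: ŷ = 13 + 3·18 = 67; r = 65.2 − 67 = -1.8
a=20: ŷ = 13 + 3·20 = 73; r = 71.4 − 73 = -1.6
SSE = 19.36 + 6.76 + 3.24 + 0.36 + 36 + 11.56 + 31.36 + 3.24 + 3.24 + 2.56 = 117.68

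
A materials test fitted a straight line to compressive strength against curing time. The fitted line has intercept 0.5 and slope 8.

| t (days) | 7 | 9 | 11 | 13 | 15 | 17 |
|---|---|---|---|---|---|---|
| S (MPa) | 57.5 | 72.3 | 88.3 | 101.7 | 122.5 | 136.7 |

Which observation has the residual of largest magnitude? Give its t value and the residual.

t=7: Ŝ = 0.5 + 8·7 = 56.5; r = 57.5 − 56.5 = 1
t=9: Ŝ = 0.5 + 8·9 = 72.5; r = 72.3 − 72.5 = -0.2
t=11: Ŝ = 0.5 + 8·11 = 88.5; r = 88.3 − 88.5 = -0.2
t=13: Ŝ = 0.5 + 8·13 = 104.5; r = 101.7 − 104.5 = -2.8
t=15: Ŝ = 0.5 + 8·15 = 120.5; r = 122.5 − 120.5 = 2
t=17: Ŝ = 0.5 + 8·17 = 136.5; r = 136.7 − 136.5 = 0.2
Largest |r| is 2.8 at t = 13, residual -2.8.

t = 13, r = -2.8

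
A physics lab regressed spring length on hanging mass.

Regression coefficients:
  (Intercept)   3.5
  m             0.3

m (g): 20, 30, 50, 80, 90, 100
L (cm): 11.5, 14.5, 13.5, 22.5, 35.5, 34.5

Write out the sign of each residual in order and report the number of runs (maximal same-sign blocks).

m=20: ŷ = 3.5 + 0.3·20 = 9.5; r = 11.5 − 9.5 = 2
m=30: ŷ = 3.5 + 0.3·30 = 12.5; r = 14.5 − 12.5 = 2
m=50: ŷ = 3.5 + 0.3·50 = 18.5; r = 13.5 − 18.5 = -5
m=80: ŷ = 3.5 + 0.3·80 = 27.5; r = 22.5 − 27.5 = -5
m=90: ŷ = 3.5 + 0.3·90 = 30.5; r = 35.5 − 30.5 = 5
m=100: ŷ = 3.5 + 0.3·100 = 33.5; r = 34.5 − 33.5 = 1
Signs: + + − − + +
Runs: +×2, −×2, +×2 → 3

3 runs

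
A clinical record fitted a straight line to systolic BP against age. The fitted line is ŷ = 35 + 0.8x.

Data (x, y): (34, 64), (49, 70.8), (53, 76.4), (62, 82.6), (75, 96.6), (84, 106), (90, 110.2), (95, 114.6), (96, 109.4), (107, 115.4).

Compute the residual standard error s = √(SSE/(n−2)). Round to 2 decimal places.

x=34: ŷ = 35 + 0.8·34 = 62.2; e = 64 − 62.2 = 1.8
x=49: ŷ = 35 + 0.8·49 = 74.2; e = 70.8 − 74.2 = -3.4
x=53: ŷ = 35 + 0.8·53 = 77.4; e = 76.4 − 77.4 = -1
x=62: ŷ = 35 + 0.8·62 = 84.6; e = 82.6 − 84.6 = -2
x=75: ŷ = 35 + 0.8·75 = 95; e = 96.6 − 95 = 1.6
x=84: ŷ = 35 + 0.8·84 = 102.2; e = 106 − 102.2 = 3.8
x=90: ŷ = 35 + 0.8·90 = 107; e = 110.2 − 107 = 3.2
x=95: ŷ = 35 + 0.8·95 = 111; e = 114.6 − 111 = 3.6
x=96: ŷ = 35 + 0.8·96 = 111.8; e = 109.4 − 111.8 = -2.4
x=107: ŷ = 35 + 0.8·107 = 120.6; e = 115.4 − 120.6 = -5.2
SSE = 3.24 + 11.56 + 1 + 4 + 2.56 + 14.44 + 10.24 + 12.96 + 5.76 + 27.04 = 92.8
s = √(92.8/8) = √11.6 ≈ 3.41

s = 3.41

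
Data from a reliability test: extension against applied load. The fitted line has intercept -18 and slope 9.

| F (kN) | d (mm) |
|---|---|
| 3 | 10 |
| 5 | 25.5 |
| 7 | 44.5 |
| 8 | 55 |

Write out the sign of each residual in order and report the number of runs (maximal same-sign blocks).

F=3: d̂ = -18 + 9·3 = 9; e = 10 − 9 = 1
F=5: d̂ = -18 + 9·5 = 27; e = 25.5 − 27 = -1.5
F=7: d̂ = -18 + 9·7 = 45; e = 44.5 − 45 = -0.5
F=8: d̂ = -18 + 9·8 = 54; e = 55 − 54 = 1
Signs: + − − +
Runs: +×1, −×2, +×1 → 3

3 runs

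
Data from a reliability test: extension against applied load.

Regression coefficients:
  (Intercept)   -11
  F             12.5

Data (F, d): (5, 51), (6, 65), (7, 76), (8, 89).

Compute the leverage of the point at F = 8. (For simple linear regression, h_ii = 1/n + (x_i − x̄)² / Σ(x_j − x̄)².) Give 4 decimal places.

F̄ = (5 + 6 + 7 + 8)/4 = 6.5
Σ(F − F̄)² = 2.25 + 0.25 + 0.25 + 2.25 = 5
h = 1/4 + (1.5)²/5 = 0.25 + 0.45 = 0.7000

h = 0.7000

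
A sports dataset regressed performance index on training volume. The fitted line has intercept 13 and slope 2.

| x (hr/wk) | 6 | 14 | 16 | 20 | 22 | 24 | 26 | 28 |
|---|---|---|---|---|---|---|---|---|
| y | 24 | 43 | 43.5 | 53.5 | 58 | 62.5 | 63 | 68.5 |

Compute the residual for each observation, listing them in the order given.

-1, 2, -1.5, 0.5, 1, 1.5, -2, -0.5

x=6: ŷ = 13 + 2·6 = 25; e = 24 − 25 = -1
x=14: ŷ = 13 + 2·14 = 41; e = 43 − 41 = 2
x=16: ŷ = 13 + 2·16 = 45; e = 43.5 − 45 = -1.5
x=20: ŷ = 13 + 2·20 = 53; e = 53.5 − 53 = 0.5
x=22: ŷ = 13 + 2·22 = 57; e = 58 − 57 = 1
x=24: ŷ = 13 + 2·24 = 61; e = 62.5 − 61 = 1.5
x=26: ŷ = 13 + 2·26 = 65; e = 63 − 65 = -2
x=28: ŷ = 13 + 2·28 = 69; e = 68.5 − 69 = -0.5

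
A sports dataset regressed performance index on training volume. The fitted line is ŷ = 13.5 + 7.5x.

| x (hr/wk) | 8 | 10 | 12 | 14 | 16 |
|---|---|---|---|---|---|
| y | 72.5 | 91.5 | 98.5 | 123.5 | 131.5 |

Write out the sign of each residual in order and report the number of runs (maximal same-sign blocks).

5 runs

x=8: ŷ = 13.5 + 7.5·8 = 73.5; e = 72.5 − 73.5 = -1
x=10: ŷ = 13.5 + 7.5·10 = 88.5; e = 91.5 − 88.5 = 3
x=12: ŷ = 13.5 + 7.5·12 = 103.5; e = 98.5 − 103.5 = -5
x=14: ŷ = 13.5 + 7.5·14 = 118.5; e = 123.5 − 118.5 = 5
x=16: ŷ = 13.5 + 7.5·16 = 133.5; e = 131.5 − 133.5 = -2
Signs: − + − + −
Runs: −×1, +×1, −×1, +×1, −×1 → 5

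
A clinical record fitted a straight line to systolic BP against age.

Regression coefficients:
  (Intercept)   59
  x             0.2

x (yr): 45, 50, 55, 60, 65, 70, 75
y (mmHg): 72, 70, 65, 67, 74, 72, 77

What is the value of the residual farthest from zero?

x=45: ŷ = 59 + 0.2·45 = 68; e = 72 − 68 = 4
x=50: ŷ = 59 + 0.2·50 = 69; e = 70 − 69 = 1
x=55: ŷ = 59 + 0.2·55 = 70; e = 65 − 70 = -5
x=60: ŷ = 59 + 0.2·60 = 71; e = 67 − 71 = -4
x=65: ŷ = 59 + 0.2·65 = 72; e = 74 − 72 = 2
x=70: ŷ = 59 + 0.2·70 = 73; e = 72 − 73 = -1
x=75: ŷ = 59 + 0.2·75 = 74; e = 77 − 74 = 3
Largest |e| is 5 at x = 55, residual -5.

e = -5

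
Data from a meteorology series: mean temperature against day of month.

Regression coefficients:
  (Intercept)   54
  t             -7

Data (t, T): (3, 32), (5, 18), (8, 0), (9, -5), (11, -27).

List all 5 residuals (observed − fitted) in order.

t=3: ŷ = 54 − 7·3 = 33; e = 32 − 33 = -1
t=5: ŷ = 54 − 7·5 = 19; e = 18 − 19 = -1
t=8: ŷ = 54 − 7·8 = -2; e = 0 − (-2) = 2
t=9: ŷ = 54 − 7·9 = -9; e = -5 − (-9) = 4
t=11: ŷ = 54 − 7·11 = -23; e = -27 − (-23) = -4

-1, -1, 2, 4, -4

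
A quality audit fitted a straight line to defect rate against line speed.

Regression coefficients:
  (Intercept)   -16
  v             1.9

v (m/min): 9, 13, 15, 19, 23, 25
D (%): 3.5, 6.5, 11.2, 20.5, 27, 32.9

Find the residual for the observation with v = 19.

e = 0.4

ŷ = -16 + 1.9·19 = 20.1
e = 20.5 − 20.1 = 0.4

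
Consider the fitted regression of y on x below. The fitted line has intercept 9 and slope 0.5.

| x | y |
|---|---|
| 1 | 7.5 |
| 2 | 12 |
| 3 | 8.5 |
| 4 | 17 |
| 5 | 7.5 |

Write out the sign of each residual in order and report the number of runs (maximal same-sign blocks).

x=1: ŷ = 9 + 0.5·1 = 9.5; r = 7.5 − 9.5 = -2
x=2: ŷ = 9 + 0.5·2 = 10; r = 12 − 10 = 2
x=3: ŷ = 9 + 0.5·3 = 10.5; r = 8.5 − 10.5 = -2
x=4: ŷ = 9 + 0.5·4 = 11; r = 17 − 11 = 6
x=5: ŷ = 9 + 0.5·5 = 11.5; r = 7.5 − 11.5 = -4
Signs: − + − + −
Runs: −×1, +×1, −×1, +×1, −×1 → 5

5 runs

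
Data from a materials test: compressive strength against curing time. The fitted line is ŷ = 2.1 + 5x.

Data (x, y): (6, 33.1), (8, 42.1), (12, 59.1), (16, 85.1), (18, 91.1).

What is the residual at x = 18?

ŷ = 2.1 + 5·18 = 92.1
r = 91.1 − 92.1 = -1

r = -1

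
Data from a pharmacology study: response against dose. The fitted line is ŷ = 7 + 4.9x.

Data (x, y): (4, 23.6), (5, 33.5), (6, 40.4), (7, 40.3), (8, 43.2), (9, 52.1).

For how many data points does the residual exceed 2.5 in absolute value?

3

x=4: ŷ = 7 + 4.9·4 = 26.6; r = 23.6 − 26.6 = -3
x=5: ŷ = 7 + 4.9·5 = 31.5; r = 33.5 − 31.5 = 2
x=6: ŷ = 7 + 4.9·6 = 36.4; r = 40.4 − 36.4 = 4
x=7: ŷ = 7 + 4.9·7 = 41.3; r = 40.3 − 41.3 = -1
x=8: ŷ = 7 + 4.9·8 = 46.2; r = 43.2 − 46.2 = -3
x=9: ŷ = 7 + 4.9·9 = 51.1; r = 52.1 − 51.1 = 1
|r| > 2.5: x=4 (|r|=3), x=6 (|r|=4), x=8 (|r|=3) → 3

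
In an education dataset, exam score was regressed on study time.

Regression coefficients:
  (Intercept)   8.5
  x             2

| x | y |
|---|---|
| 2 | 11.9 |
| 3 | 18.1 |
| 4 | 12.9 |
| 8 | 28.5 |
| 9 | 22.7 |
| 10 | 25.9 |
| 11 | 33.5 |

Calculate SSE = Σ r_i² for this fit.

x=2: ŷ = 8.5 + 2·2 = 12.5; r = 11.9 − 12.5 = -0.6
x=3: ŷ = 8.5 + 2·3 = 14.5; r = 18.1 − 14.5 = 3.6
x=4: ŷ = 8.5 + 2·4 = 16.5; r = 12.9 − 16.5 = -3.6
x=8: ŷ = 8.5 + 2·8 = 24.5; r = 28.5 − 24.5 = 4
x=9: ŷ = 8.5 + 2·9 = 26.5; r = 22.7 − 26.5 = -3.8
x=10: ŷ = 8.5 + 2·10 = 28.5; r = 25.9 − 28.5 = -2.6
x=11: ŷ = 8.5 + 2·11 = 30.5; r = 33.5 − 30.5 = 3
SSE = 0.36 + 12.96 + 12.96 + 16 + 14.44 + 6.76 + 9 = 72.48

SSE = 72.48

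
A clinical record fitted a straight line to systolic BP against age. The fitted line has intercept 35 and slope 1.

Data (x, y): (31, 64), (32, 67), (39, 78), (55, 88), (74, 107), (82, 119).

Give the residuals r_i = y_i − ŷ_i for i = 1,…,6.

-2, 0, 4, -2, -2, 2

x=31: ŷ = 35 + 31 = 66; r = 64 − 66 = -2
x=32: ŷ = 35 + 32 = 67; r = 67 − 67 = 0
x=39: ŷ = 35 + 39 = 74; r = 78 − 74 = 4
x=55: ŷ = 35 + 55 = 90; r = 88 − 90 = -2
x=74: ŷ = 35 + 74 = 109; r = 107 − 109 = -2
x=82: ŷ = 35 + 82 = 117; r = 119 − 117 = 2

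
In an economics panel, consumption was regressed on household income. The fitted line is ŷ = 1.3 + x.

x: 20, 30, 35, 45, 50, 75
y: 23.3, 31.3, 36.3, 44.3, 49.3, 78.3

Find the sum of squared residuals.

x=20: ŷ = 1.3 + 20 = 21.3; e = 23.3 − 21.3 = 2
x=30: ŷ = 1.3 + 30 = 31.3; e = 31.3 − 31.3 = 0
x=35: ŷ = 1.3 + 35 = 36.3; e = 36.3 − 36.3 = 0
x=45: ŷ = 1.3 + 45 = 46.3; e = 44.3 − 46.3 = -2
x=50: ŷ = 1.3 + 50 = 51.3; e = 49.3 − 51.3 = -2
x=75: ŷ = 1.3 + 75 = 76.3; e = 78.3 − 76.3 = 2
SSE = 4 + 0 + 0 + 4 + 4 + 4 = 16

SSE = 16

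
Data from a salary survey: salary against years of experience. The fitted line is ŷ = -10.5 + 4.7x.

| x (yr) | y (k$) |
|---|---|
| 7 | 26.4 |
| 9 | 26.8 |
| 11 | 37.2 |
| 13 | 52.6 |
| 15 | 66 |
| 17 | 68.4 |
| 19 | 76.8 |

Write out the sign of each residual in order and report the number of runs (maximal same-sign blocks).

x=7: ŷ = -10.5 + 4.7·7 = 22.4; e = 26.4 − 22.4 = 4
x=9: ŷ = -10.5 + 4.7·9 = 31.8; e = 26.8 − 31.8 = -5
x=11: ŷ = -10.5 + 4.7·11 = 41.2; e = 37.2 − 41.2 = -4
x=13: ŷ = -10.5 + 4.7·13 = 50.6; e = 52.6 − 50.6 = 2
x=15: ŷ = -10.5 + 4.7·15 = 60; e = 66 − 60 = 6
x=17: ŷ = -10.5 + 4.7·17 = 69.4; e = 68.4 − 69.4 = -1
x=19: ŷ = -10.5 + 4.7·19 = 78.8; e = 76.8 − 78.8 = -2
Signs: + − − + + − −
Runs: +×1, −×2, +×2, −×2 → 4

4 runs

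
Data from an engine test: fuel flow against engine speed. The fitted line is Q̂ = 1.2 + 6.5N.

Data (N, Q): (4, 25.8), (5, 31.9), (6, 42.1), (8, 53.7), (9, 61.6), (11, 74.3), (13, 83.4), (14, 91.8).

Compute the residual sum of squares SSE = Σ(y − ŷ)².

N=4: Q̂ = 1.2 + 6.5·4 = 27.2; e = 25.8 − 27.2 = -1.4
N=5: Q̂ = 1.2 + 6.5·5 = 33.7; e = 31.9 − 33.7 = -1.8
N=6: Q̂ = 1.2 + 6.5·6 = 40.2; e = 42.1 − 40.2 = 1.9
N=8: Q̂ = 1.2 + 6.5·8 = 53.2; e = 53.7 − 53.2 = 0.5
N=9: Q̂ = 1.2 + 6.5·9 = 59.7; e = 61.6 − 59.7 = 1.9
N=11: Q̂ = 1.2 + 6.5·11 = 72.7; e = 74.3 − 72.7 = 1.6
N=13: Q̂ = 1.2 + 6.5·13 = 85.7; e = 83.4 − 85.7 = -2.3
N=14: Q̂ = 1.2 + 6.5·14 = 92.2; e = 91.8 − 92.2 = -0.4
SSE = 1.96 + 3.24 + 3.61 + 0.25 + 3.61 + 2.56 + 5.29 + 0.16 = 20.68

SSE = 20.68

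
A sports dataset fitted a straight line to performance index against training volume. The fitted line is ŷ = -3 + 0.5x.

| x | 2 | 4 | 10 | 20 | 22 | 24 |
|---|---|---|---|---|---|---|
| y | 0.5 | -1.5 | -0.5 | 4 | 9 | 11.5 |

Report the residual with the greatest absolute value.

x=2: ŷ = -3 + 0.5·2 = -2; r = 0.5 − (-2) = 2.5
x=4: ŷ = -3 + 0.5·4 = -1; r = -1.5 − (-1) = -0.5
x=10: ŷ = -3 + 0.5·10 = 2; r = -0.5 − 2 = -2.5
x=20: ŷ = -3 + 0.5·20 = 7; r = 4 − 7 = -3
x=22: ŷ = -3 + 0.5·22 = 8; r = 9 − 8 = 1
x=24: ŷ = -3 + 0.5·24 = 9; r = 11.5 − 9 = 2.5
Largest |r| is 3 at x = 20, residual -3.

r = -3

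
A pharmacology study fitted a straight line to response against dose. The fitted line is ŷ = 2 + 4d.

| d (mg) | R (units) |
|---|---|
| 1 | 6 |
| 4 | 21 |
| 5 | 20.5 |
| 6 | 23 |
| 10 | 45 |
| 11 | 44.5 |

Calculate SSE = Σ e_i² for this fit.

d=1: ŷ = 2 + 4·1 = 6; e = 6 − 6 = 0
d=4: ŷ = 2 + 4·4 = 18; e = 21 − 18 = 3
d=5: ŷ = 2 + 4·5 = 22; e = 20.5 − 22 = -1.5
d=6: ŷ = 2 + 4·6 = 26; e = 23 − 26 = -3
d=10: ŷ = 2 + 4·10 = 42; e = 45 − 42 = 3
d=11: ŷ = 2 + 4·11 = 46; e = 44.5 − 46 = -1.5
SSE = 0 + 9 + 2.25 + 9 + 9 + 2.25 = 31.5

SSE = 31.5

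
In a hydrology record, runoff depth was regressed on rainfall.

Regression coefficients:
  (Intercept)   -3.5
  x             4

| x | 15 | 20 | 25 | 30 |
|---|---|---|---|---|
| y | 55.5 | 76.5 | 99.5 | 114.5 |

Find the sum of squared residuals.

SSE = 14

x=15: ŷ = -3.5 + 4·15 = 56.5; e = 55.5 − 56.5 = -1
x=20: ŷ = -3.5 + 4·20 = 76.5; e = 76.5 − 76.5 = 0
x=25: ŷ = -3.5 + 4·25 = 96.5; e = 99.5 − 96.5 = 3
x=30: ŷ = -3.5 + 4·30 = 116.5; e = 114.5 − 116.5 = -2
SSE = 1 + 0 + 9 + 4 = 14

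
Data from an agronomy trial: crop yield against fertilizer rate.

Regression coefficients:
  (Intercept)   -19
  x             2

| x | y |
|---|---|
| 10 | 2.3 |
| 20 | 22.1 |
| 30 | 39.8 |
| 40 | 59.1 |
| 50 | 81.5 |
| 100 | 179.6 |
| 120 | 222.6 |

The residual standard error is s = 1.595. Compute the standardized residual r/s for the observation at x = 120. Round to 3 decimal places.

1.003

ŷ = -19 + 2·120 = 221
r = 222.6 − 221 = 1.6
r/s = 1.6 / 1.595 = 1.003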